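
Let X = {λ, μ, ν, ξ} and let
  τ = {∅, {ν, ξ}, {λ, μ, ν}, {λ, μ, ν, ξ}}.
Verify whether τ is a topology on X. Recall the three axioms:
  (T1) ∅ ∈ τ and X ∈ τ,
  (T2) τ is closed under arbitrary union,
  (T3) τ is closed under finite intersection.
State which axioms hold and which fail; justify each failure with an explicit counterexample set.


τ is NOT a topology on X.

Axiom (T1): ∅ ∈ τ? Yes; X ∈ τ? Yes.
Axiom (T2/T3): check pairwise unions and intersections of members of τ.
Counterexample for (T3): {ν, ξ} ∩ {λ, μ, ν} = {ν} ∉ τ. Therefore τ is NOT a topology.


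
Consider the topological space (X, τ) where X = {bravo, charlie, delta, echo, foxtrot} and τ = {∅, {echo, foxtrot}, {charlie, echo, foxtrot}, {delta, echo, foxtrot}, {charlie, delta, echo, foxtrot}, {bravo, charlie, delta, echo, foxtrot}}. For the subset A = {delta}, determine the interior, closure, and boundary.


int(A) = ∅, cl(A) = {bravo, delta}, ∂A = {bravo, delta}.

Closed sets in (X, τ) are complements of opens:
  closed(X, τ) = {∅, {bravo}, {bravo, charlie}, {bravo, delta}, {bravo, charlie, delta}, {bravo, charlie, delta, echo, foxtrot}}.
int(A) = ⋃ {U ∈ τ : U ⊆ A}. Opens contained in A: ∅.
Taking the union of these: int(A) = ∅.
cl(A) = ⋂ {C closed : A ⊆ C}. Closed sets containing A: {bravo, delta}, {bravo, charlie, delta}, {bravo, charlie, delta, echo, foxtrot}.
Intersecting these: cl(A) = {bravo, delta}.
∂A = cl(A) ∖ int(A) = {bravo, delta} ∖ ∅ = {bravo, delta}.


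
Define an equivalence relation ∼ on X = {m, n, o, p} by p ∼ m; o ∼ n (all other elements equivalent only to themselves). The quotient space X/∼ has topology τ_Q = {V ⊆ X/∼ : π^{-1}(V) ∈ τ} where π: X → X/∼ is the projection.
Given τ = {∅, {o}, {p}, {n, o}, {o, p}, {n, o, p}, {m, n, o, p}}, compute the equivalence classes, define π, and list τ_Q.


X/∼ = {[m=p], [n=o]}; |τ_Q| = 3.

Equivalence classes: [m=p], [n=o].
Quotient map π: X → X/∼ sends m ↦ [m=p], n ↦ [n=o], o ↦ [n=o], p ↦ [m=p].
For each subset V ⊆ X/∼, compute π^{-1}(V) ⊆ X and check whether π^{-1}(V) ∈ τ. V is open in τ_Q iff π^{-1}(V) ∈ τ.
  V = {}: π^{-1}(V) = ∅ ∈ τ ✓.
  V = {[m=p]}: π^{-1}(V) = {m, p} ∉ τ ✗.
  V = {[n=o]}: π^{-1}(V) = {n, o} ∈ τ ✓.
  V = {[m=p], [n=o]}: π^{-1}(V) = {m, n, o, p} ∈ τ ✓.
Open sets in the quotient: τ_Q = {{}, {[n=o]}, {[m=p], [n=o]}} (3 elements).


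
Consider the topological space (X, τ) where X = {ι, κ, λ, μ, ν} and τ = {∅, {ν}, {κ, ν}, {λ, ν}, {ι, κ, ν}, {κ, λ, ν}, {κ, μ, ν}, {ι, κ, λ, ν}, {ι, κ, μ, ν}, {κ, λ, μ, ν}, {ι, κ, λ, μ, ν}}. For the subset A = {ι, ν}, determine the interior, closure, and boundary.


int(A) = {ν}, cl(A) = {ι, κ, λ, μ, ν}, ∂A = {ι, κ, λ, μ}.

Closed sets in (X, τ) are complements of opens:
  closed(X, τ) = {∅, {ι}, {λ}, {μ}, {ι, λ}, {ι, μ}, {λ, μ}, {ι, κ, μ}, {ι, λ, μ}, {ι, κ, λ, μ}, {ι, κ, λ, μ, ν}}.
int(A) = ⋃ {U ∈ τ : U ⊆ A}. Opens contained in A: ∅, {ν}.
Taking the union of these: int(A) = {ν}.
cl(A) = ⋂ {C closed : A ⊆ C}. Closed sets containing A: {ι, κ, λ, μ, ν}.
Intersecting these: cl(A) = {ι, κ, λ, μ, ν}.
∂A = cl(A) ∖ int(A) = {ι, κ, λ, μ, ν} ∖ {ν} = {ι, κ, λ, μ}.


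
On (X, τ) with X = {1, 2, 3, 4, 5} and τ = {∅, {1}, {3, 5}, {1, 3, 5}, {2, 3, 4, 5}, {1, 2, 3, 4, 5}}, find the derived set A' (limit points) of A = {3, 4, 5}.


A' = {2, 3, 4, 5}

For each x ∈ X, list the open sets U ∈ τ with x ∈ U, then check whether U ∩ (A ∖ {x}) ≠ ∅ for every such U.
  x = 1: open {1} ∋ x has {1} ∩ (A ∖ {1}) = ∅, so x is NOT a limit point.
  x = 2: opens ∋ x are {2, 3, 4, 5}, {1, 2, 3, 4, 5}; each meets A ∖ {2}, so x IS a limit point.
  x = 3: opens ∋ x are {3, 5}, {1, 3, 5}, {2, 3, 4, 5}, {1, 2, 3, 4, 5}; each meets A ∖ {3}, so x IS a limit point.
  x = 4: opens ∋ x are {2, 3, 4, 5}, {1, 2, 3, 4, 5}; each meets A ∖ {4}, so x IS a limit point.
  x = 5: opens ∋ x are {3, 5}, {1, 3, 5}, {2, 3, 4, 5}, {1, 2, 3, 4, 5}; each meets A ∖ {5}, so x IS a limit point.
Collecting: A' = {2, 3, 4, 5}.


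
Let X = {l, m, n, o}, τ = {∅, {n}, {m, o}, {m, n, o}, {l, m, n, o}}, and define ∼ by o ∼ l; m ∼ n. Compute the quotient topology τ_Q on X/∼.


X/∼ = {[l=o], [m=n]}; |τ_Q| = 2.

Equivalence classes: [l=o], [m=n].
Quotient map π: X → X/∼ sends l ↦ [l=o], m ↦ [m=n], n ↦ [m=n], o ↦ [l=o].
For each subset V ⊆ X/∼, compute π^{-1}(V) ⊆ X and check whether π^{-1}(V) ∈ τ. V is open in τ_Q iff π^{-1}(V) ∈ τ.
  V = {}: π^{-1}(V) = ∅ ∈ τ ✓.
  V = {[l=o]}: π^{-1}(V) = {l, o} ∉ τ ✗.
  V = {[m=n]}: π^{-1}(V) = {m, n} ∉ τ ✗.
  V = {[l=o], [m=n]}: π^{-1}(V) = {l, m, n, o} ∈ τ ✓.
Open sets in the quotient: τ_Q = {{}, {[l=o], [m=n]}} (2 elements).


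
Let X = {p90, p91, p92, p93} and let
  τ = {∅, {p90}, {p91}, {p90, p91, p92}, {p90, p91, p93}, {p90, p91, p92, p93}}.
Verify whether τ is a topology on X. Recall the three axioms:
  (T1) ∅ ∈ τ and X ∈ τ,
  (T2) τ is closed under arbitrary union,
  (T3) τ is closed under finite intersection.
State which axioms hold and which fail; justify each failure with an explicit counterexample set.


τ is NOT a topology on X.

Axiom (T1): ∅ ∈ τ? Yes; X ∈ τ? Yes.
Axiom (T2/T3): check pairwise unions and intersections of members of τ.
Counterexample for (T2): {p90} ∪ {p91} = {p90, p91} ∉ τ. Therefore τ is NOT a topology.


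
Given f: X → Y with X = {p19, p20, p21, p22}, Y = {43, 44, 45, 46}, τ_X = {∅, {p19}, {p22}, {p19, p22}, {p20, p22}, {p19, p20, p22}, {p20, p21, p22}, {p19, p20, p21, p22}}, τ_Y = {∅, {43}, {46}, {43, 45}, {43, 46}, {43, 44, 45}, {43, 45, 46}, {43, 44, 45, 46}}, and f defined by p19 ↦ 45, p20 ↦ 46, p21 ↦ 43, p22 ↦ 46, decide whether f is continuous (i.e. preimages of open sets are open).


f is NOT continuous.

Compute f^{-1}(U) for each U ∈ τ_Y:
  U = ∅: f^{-1}(U) = ∅ ∈ τ_X ✓.
  U = {43}: f^{-1}(U) = {p21} ∉ τ_X ✗.
  U = {46}: f^{-1}(U) = {p20, p22} ∈ τ_X ✓.
  U = {43, 45}: f^{-1}(U) = {p19, p21} ∉ τ_X ✗.
  U = {43, 46}: f^{-1}(U) = {p20, p21, p22} ∈ τ_X ✓.
  U = {43, 44, 45}: f^{-1}(U) = {p19, p21} ∉ τ_X ✗.
  U = {43, 45, 46}: f^{-1}(U) = {p19, p20, p21, p22} ∈ τ_X ✓.
  U = {43, 44, 45, 46}: f^{-1}(U) = {p19, p20, p21, p22} ∈ τ_X ✓.
Found U = {43} with f^{-1}(U) = {p21} not in τ_X. Therefore f is NOT continuous.


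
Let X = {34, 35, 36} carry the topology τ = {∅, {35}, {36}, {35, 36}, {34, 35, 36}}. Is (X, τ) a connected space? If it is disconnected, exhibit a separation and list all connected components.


(X, τ) is connected.

Find clopen sets (U ∈ τ with X ∖ U ∈ τ):
  U = ∅, X ∖ U = {34, 35, 36} — both open, so U is clopen.
  U = {34, 35, 36}, X ∖ U = ∅ — both open, so U is clopen.
Only trivial clopens (∅ and X) exist, so (X, τ) is connected.
Compute connected components by grouping points that agree on all clopens:
  component: {34, 35, 36}


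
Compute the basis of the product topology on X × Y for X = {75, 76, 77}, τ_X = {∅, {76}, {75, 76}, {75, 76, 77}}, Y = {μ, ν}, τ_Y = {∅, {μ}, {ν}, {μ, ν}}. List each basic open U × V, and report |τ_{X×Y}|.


Basis B = {∅ × ∅, {76} × {μ}, {76} × {ν}, {75, 76} × {μ}, {75, 76} × {ν}, {76} × {μ, ν}, {75, 76, 77} × {μ}, {75, 76, 77} × {ν}, {75, 76} × {μ, ν}, {75, 76, 77} × {μ, ν}}; |τ_{X×Y}| = 16.

Enumerate products U × V with U ∈ τ_X, V ∈ τ_Y (deduplicated):
  ∅ × ∅ = {} (∅)
  {76} × {μ} = {(76,μ)}
  {76} × {ν} = {(76,ν)}
  {75, 76} × {μ} = {(75,μ), (76,μ)}
  {75, 76} × {ν} = {(75,ν), (76,ν)}
  {76} × {μ, ν} = {(76,μ), (76,ν)}
  {75, 76, 77} × {μ} = {(75,μ), (76,μ), (77,μ)}
  {75, 76, 77} × {ν} = {(75,ν), (76,ν), (77,ν)}
  {75, 76} × {μ, ν} = {(75,μ), (75,ν), (76,μ), (76,ν)}
  {75, 76, 77} × {μ, ν} = {(75,μ), (75,ν), (76,μ), (76,ν), (77,μ), (77,ν)}
These 10 distinct sets form the basis B.
Close under arbitrary unions to get τ_{X×Y}; counting gives |τ_{X×Y}| = 16.


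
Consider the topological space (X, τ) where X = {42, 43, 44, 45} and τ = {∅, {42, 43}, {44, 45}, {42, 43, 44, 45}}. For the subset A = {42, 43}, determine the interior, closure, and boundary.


int(A) = {42, 43}, cl(A) = {42, 43}, ∂A = ∅.

Closed sets in (X, τ) are complements of opens:
  closed(X, τ) = {∅, {42, 43}, {44, 45}, {42, 43, 44, 45}}.
int(A) = ⋃ {U ∈ τ : U ⊆ A}. Opens contained in A: ∅, {42, 43}.
Taking the union of these: int(A) = {42, 43}.
cl(A) = ⋂ {C closed : A ⊆ C}. Closed sets containing A: {42, 43}, {42, 43, 44, 45}.
Intersecting these: cl(A) = {42, 43}.
∂A = cl(A) ∖ int(A) = {42, 43} ∖ {42, 43} = ∅.


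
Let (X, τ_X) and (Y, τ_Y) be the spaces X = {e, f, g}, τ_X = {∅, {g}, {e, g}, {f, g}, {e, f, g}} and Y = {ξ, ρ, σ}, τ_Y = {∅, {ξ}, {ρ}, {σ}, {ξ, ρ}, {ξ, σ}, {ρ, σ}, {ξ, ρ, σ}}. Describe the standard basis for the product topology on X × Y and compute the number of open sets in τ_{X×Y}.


Basis B = {∅ × ∅, {g} × {ξ}, {g} × {ρ}, {g} × {σ}, {e, g} × {ξ}, {e, g} × {ρ}, {e, g} × {σ}, {f, g} × {ξ}, {f, g} × {ρ}, {f, g} × {σ}, {g} × {ξ, ρ}, {g} × {ξ, σ}, {g} × {ρ, σ}, {e, f, g} × {ξ}, {e, f, g} × {ρ}, {e, f, g} × {σ}, {g} × {ξ, ρ, σ}, {e, g} × {ξ, ρ}, {e, g} × {ξ, σ}, {e, g} × {ρ, σ}, {f, g} × {ξ, ρ}, {f, g} × {ξ, σ}, {f, g} × {ρ, σ}, {e, g} × {ξ, ρ, σ}, {e, f, g} × {ξ, ρ}, {e, f, g} × {ξ, σ}, {e, f, g} × {ρ, σ}, {f, g} × {ξ, ρ, σ}, {e, f, g} × {ξ, ρ, σ}}; |τ_{X×Y}| = 125.

Enumerate products U × V with U ∈ τ_X, V ∈ τ_Y (deduplicated):
  ∅ × ∅ = {} (∅)
  {g} × {ξ} = {(g,ξ)}
  {g} × {ρ} = {(g,ρ)}
  {g} × {σ} = {(g,σ)}
  {e, g} × {ξ} = {(e,ξ), (g,ξ)}
  {e, g} × {ρ} = {(e,ρ), (g,ρ)}
  {e, g} × {σ} = {(e,σ), (g,σ)}
  {f, g} × {ξ} = {(f,ξ), (g,ξ)}
  {f, g} × {ρ} = {(f,ρ), (g,ρ)}
  {f, g} × {σ} = {(f,σ), (g,σ)}
  {g} × {ξ, ρ} = {(g,ξ), (g,ρ)}
  {g} × {ξ, σ} = {(g,ξ), (g,σ)}
  {g} × {ρ, σ} = {(g,ρ), (g,σ)}
  {e, f, g} × {ξ} = {(e,ξ), (f,ξ), (g,ξ)}
  {e, f, g} × {ρ} = {(e,ρ), (f,ρ), (g,ρ)}
  {e, f, g} × {σ} = {(e,σ), (f,σ), (g,σ)}
  {g} × {ξ, ρ, σ} = {(g,ξ), (g,ρ), (g,σ)}
  {e, g} × {ξ, ρ} = {(e,ξ), (e,ρ), (g,ξ), (g,ρ)}
  {e, g} × {ξ, σ} = {(e,ξ), (e,σ), (g,ξ), (g,σ)}
  {e, g} × {ρ, σ} = {(e,ρ), (e,σ), (g,ρ), (g,σ)}
  {f, g} × {ξ, ρ} = {(f,ξ), (f,ρ), (g,ξ), (g,ρ)}
  {f, g} × {ξ, σ} = {(f,ξ), (f,σ), (g,ξ), (g,σ)}
  {f, g} × {ρ, σ} = {(f,ρ), (f,σ), (g,ρ), (g,σ)}
  {e, g} × {ξ, ρ, σ} = {(e,ξ), (e,ρ), (e,σ), (g,ξ), (g,ρ), (g,σ)}
  {e, f, g} × {ξ, ρ} = {(e,ξ), (e,ρ), (f,ξ), (f,ρ), (g,ξ), (g,ρ)}
  {e, f, g} × {ξ, σ} = {(e,ξ), (e,σ), (f,ξ), (f,σ), (g,ξ), (g,σ)}
  {e, f, g} × {ρ, σ} = {(e,ρ), (e,σ), (f,ρ), (f,σ), (g,ρ), (g,σ)}
  {f, g} × {ξ, ρ, σ} = {(f,ξ), (f,ρ), (f,σ), (g,ξ), (g,ρ), (g,σ)}
  {e, f, g} × {ξ, ρ, σ} = {(e,ξ), (e,ρ), (e,σ), (f,ξ), (f,ρ), (f,σ), (g,ξ), (g,ρ), (g,σ)}
These 29 distinct sets form the basis B.
Close under arbitrary unions to get τ_{X×Y}; counting gives |τ_{X×Y}| = 125.


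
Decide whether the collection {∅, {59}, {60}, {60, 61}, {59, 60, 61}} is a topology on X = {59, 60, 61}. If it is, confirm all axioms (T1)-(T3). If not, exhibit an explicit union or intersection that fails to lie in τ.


τ is NOT a topology on X.

Axiom (T1): ∅ ∈ τ? Yes; X ∈ τ? Yes.
Axiom (T2/T3): check pairwise unions and intersections of members of τ.
Counterexample for (T2): {59} ∪ {60} = {59, 60} ∉ τ. Therefore τ is NOT a topology.


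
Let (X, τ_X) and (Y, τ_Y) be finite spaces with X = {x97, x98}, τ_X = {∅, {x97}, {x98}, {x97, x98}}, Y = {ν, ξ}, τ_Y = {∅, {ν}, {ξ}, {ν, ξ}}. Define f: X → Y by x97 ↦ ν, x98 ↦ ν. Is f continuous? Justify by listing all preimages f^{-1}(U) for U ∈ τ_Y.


f IS continuous.

Compute f^{-1}(U) for each U ∈ τ_Y:
  U = ∅: f^{-1}(U) = ∅ ∈ τ_X ✓.
  U = {ν}: f^{-1}(U) = {x97, x98} ∈ τ_X ✓.
  U = {ξ}: f^{-1}(U) = ∅ ∈ τ_X ✓.
  U = {ν, ξ}: f^{-1}(U) = {x97, x98} ∈ τ_X ✓.
Every preimage lies in τ_X, so f IS continuous.


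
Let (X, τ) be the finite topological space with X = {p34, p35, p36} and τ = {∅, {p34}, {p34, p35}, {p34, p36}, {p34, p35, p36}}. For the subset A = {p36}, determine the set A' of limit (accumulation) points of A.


A' = ∅

For each x ∈ X, list the open sets U ∈ τ with x ∈ U, then check whether U ∩ (A ∖ {x}) ≠ ∅ for every such U.
  x = p34: open {p34} ∋ x has {p34} ∩ (A ∖ {p34}) = ∅, so x is NOT a limit point.
  x = p35: open {p34, p35} ∋ x has {p34, p35} ∩ (A ∖ {p35}) = ∅, so x is NOT a limit point.
  x = p36: open {p34, p36} ∋ x has {p34, p36} ∩ (A ∖ {p36}) = ∅, so x is NOT a limit point.
Collecting: A' = ∅.


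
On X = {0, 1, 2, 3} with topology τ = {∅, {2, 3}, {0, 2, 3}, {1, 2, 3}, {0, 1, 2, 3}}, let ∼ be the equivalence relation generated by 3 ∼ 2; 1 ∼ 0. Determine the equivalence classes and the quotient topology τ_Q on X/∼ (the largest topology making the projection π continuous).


X/∼ = {[0=1], [2=3]}; |τ_Q| = 3.

Equivalence classes: [0=1], [2=3].
Quotient map π: X → X/∼ sends 0 ↦ [0=1], 1 ↦ [0=1], 2 ↦ [2=3], 3 ↦ [2=3].
For each subset V ⊆ X/∼, compute π^{-1}(V) ⊆ X and check whether π^{-1}(V) ∈ τ. V is open in τ_Q iff π^{-1}(V) ∈ τ.
  V = {}: π^{-1}(V) = ∅ ∈ τ ✓.
  V = {[0=1]}: π^{-1}(V) = {0, 1} ∉ τ ✗.
  V = {[2=3]}: π^{-1}(V) = {2, 3} ∈ τ ✓.
  V = {[0=1], [2=3]}: π^{-1}(V) = {0, 1, 2, 3} ∈ τ ✓.
Open sets in the quotient: τ_Q = {{}, {[2=3]}, {[0=1], [2=3]}} (3 elements).


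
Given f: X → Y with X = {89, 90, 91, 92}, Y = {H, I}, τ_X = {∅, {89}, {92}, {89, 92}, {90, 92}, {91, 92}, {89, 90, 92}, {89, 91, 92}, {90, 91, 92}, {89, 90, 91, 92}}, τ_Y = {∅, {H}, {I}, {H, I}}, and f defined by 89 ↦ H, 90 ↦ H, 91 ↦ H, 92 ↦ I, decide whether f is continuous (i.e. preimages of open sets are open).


f is NOT continuous.

Compute f^{-1}(U) for each U ∈ τ_Y:
  U = ∅: f^{-1}(U) = ∅ ∈ τ_X ✓.
  U = {H}: f^{-1}(U) = {89, 90, 91} ∉ τ_X ✗.
  U = {I}: f^{-1}(U) = {92} ∈ τ_X ✓.
  U = {H, I}: f^{-1}(U) = {89, 90, 91, 92} ∈ τ_X ✓.
Found U = {H} with f^{-1}(U) = {89, 90, 91} not in τ_X. Therefore f is NOT continuous.


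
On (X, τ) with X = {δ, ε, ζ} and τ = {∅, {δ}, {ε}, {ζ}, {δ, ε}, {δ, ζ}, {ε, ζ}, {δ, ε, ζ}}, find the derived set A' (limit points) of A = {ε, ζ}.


A' = ∅

For each x ∈ X, list the open sets U ∈ τ with x ∈ U, then check whether U ∩ (A ∖ {x}) ≠ ∅ for every such U.
  x = δ: open {δ} ∋ x has {δ} ∩ (A ∖ {δ}) = ∅, so x is NOT a limit point.
  x = ε: open {ε} ∋ x has {ε} ∩ (A ∖ {ε}) = ∅, so x is NOT a limit point.
  x = ζ: open {ζ} ∋ x has {ζ} ∩ (A ∖ {ζ}) = ∅, so x is NOT a limit point.
Collecting: A' = ∅.


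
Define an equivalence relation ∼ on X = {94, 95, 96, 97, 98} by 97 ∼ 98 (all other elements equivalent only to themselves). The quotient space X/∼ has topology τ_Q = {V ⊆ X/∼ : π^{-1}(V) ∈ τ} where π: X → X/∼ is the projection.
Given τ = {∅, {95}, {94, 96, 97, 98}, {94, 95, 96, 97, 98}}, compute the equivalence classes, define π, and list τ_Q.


X/∼ = {[94], [95], [96], [97=98]}; |τ_Q| = 4.

Equivalence classes: [94], [95], [96], [97=98].
Quotient map π: X → X/∼ sends 94 ↦ [94], 95 ↦ [95], 96 ↦ [96], 97 ↦ [97=98], 98 ↦ [97=98].
For each subset V ⊆ X/∼, compute π^{-1}(V) ⊆ X and check whether π^{-1}(V) ∈ τ. V is open in τ_Q iff π^{-1}(V) ∈ τ.
  V = {}: π^{-1}(V) = ∅ ∈ τ ✓.
  V = {[94]}: π^{-1}(V) = {94} ∉ τ ✗.
  V = {[95]}: π^{-1}(V) = {95} ∈ τ ✓.
  V = {[94], [95]}: π^{-1}(V) = {94, 95} ∉ τ ✗.
  V = {[96]}: π^{-1}(V) = {96} ∉ τ ✗.
  V = {[94], [96]}: π^{-1}(V) = {94, 96} ∉ τ ✗.
  V = {[95], [96]}: π^{-1}(V) = {95, 96} ∉ τ ✗.
  V = {[94], [95], [96]}: π^{-1}(V) = {94, 95, 96} ∉ τ ✗.
  V = {[97=98]}: π^{-1}(V) = {97, 98} ∉ τ ✗.
  V = {[94], [97=98]}: π^{-1}(V) = {94, 97, 98} ∉ τ ✗.
  V = {[95], [97=98]}: π^{-1}(V) = {95, 97, 98} ∉ τ ✗.
  V = {[94], [95], [97=98]}: π^{-1}(V) = {94, 95, 97, 98} ∉ τ ✗.
  V = {[96], [97=98]}: π^{-1}(V) = {96, 97, 98} ∉ τ ✗.
  V = {[94], [96], [97=98]}: π^{-1}(V) = {94, 96, 97, 98} ∈ τ ✓.
  V = {[95], [96], [97=98]}: π^{-1}(V) = {95, 96, 97, 98} ∉ τ ✗.
  V = {[94], [95], [96], [97=98]}: π^{-1}(V) = {94, 95, 96, 97, 98} ∈ τ ✓.
Open sets in the quotient: τ_Q = {{}, {[95]}, {[94], [96], [97=98]}, {[94], [95], [96], [97=98]}} (4 elements).


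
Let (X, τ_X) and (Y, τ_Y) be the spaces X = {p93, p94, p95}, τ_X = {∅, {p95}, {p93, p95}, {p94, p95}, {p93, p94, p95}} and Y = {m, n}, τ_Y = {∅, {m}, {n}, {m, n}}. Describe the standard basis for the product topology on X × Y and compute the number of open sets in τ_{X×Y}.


Basis B = {∅ × ∅, {p95} × {m}, {p95} × {n}, {p93, p95} × {m}, {p93, p95} × {n}, {p94, p95} × {m}, {p94, p95} × {n}, {p95} × {m, n}, {p93, p94, p95} × {m}, {p93, p94, p95} × {n}, {p93, p95} × {m, n}, {p94, p95} × {m, n}, {p93, p94, p95} × {m, n}}; |τ_{X×Y}| = 25.

Enumerate products U × V with U ∈ τ_X, V ∈ τ_Y (deduplicated):
  ∅ × ∅ = {} (∅)
  {p95} × {m} = {(p95,m)}
  {p95} × {n} = {(p95,n)}
  {p93, p95} × {m} = {(p93,m), (p95,m)}
  {p93, p95} × {n} = {(p93,n), (p95,n)}
  {p94, p95} × {m} = {(p94,m), (p95,m)}
  {p94, p95} × {n} = {(p94,n), (p95,n)}
  {p95} × {m, n} = {(p95,m), (p95,n)}
  {p93, p94, p95} × {m} = {(p93,m), (p94,m), (p95,m)}
  {p93, p94, p95} × {n} = {(p93,n), (p94,n), (p95,n)}
  {p93, p95} × {m, n} = {(p93,m), (p93,n), (p95,m), (p95,n)}
  {p94, p95} × {m, n} = {(p94,m), (p94,n), (p95,m), (p95,n)}
  {p93, p94, p95} × {m, n} = {(p93,m), (p93,n), (p94,m), (p94,n), (p95,m), (p95,n)}
These 13 distinct sets form the basis B.
Close under arbitrary unions to get τ_{X×Y}; counting gives |τ_{X×Y}| = 25.


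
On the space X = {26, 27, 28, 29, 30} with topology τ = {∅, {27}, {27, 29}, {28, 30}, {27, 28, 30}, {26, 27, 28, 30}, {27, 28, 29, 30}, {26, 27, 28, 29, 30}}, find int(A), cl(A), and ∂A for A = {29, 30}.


int(A) = ∅, cl(A) = {26, 28, 29, 30}, ∂A = {26, 28, 29, 30}.

Closed sets in (X, τ) are complements of opens:
  closed(X, τ) = {∅, {26}, {29}, {26, 29}, {26, 27, 29}, {26, 28, 30}, {26, 28, 29, 30}, {26, 27, 28, 29, 30}}.
int(A) = ⋃ {U ∈ τ : U ⊆ A}. Opens contained in A: ∅.
Taking the union of these: int(A) = ∅.
cl(A) = ⋂ {C closed : A ⊆ C}. Closed sets containing A: {26, 28, 29, 30}, {26, 27, 28, 29, 30}.
Intersecting these: cl(A) = {26, 28, 29, 30}.
∂A = cl(A) ∖ int(A) = {26, 28, 29, 30} ∖ ∅ = {26, 28, 29, 30}.


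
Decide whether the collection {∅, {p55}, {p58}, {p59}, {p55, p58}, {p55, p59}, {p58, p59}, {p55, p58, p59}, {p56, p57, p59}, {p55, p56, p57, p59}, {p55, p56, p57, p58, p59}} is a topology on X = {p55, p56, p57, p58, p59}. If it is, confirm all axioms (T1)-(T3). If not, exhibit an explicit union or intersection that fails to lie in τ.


τ is NOT a topology on X.

Axiom (T1): ∅ ∈ τ? Yes; X ∈ τ? Yes.
Axiom (T2/T3): check pairwise unions and intersections of members of τ.
Counterexample for (T2): {p58} ∪ {p56, p57, p59} = {p56, p57, p58, p59} ∉ τ. Therefore τ is NOT a topology.


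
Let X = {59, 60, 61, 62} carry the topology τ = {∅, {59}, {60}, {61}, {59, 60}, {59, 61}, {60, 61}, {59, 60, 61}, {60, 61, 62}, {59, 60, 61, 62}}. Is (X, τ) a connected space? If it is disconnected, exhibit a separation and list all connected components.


(X, τ) is disconnected; components = [{59}, {60, 61, 62}].

Find clopen sets (U ∈ τ with X ∖ U ∈ τ):
  U = ∅, X ∖ U = {59, 60, 61, 62} — both open, so U is clopen.
  U = {59}, X ∖ U = {60, 61, 62} — both open, so U is clopen.
  U = {60, 61, 62}, X ∖ U = {59} — both open, so U is clopen.
  U = {59, 60, 61, 62}, X ∖ U = ∅ — both open, so U is clopen.
Nontrivial clopen(s) exist: e.g. {60, 61, 62}. So (X, τ) is disconnected.
Compute connected components by grouping points that agree on all clopens:
  component: {59}
  component: {60, 61, 62}


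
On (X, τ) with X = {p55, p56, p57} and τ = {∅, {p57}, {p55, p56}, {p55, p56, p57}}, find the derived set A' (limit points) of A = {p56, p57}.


A' = {p55}

For each x ∈ X, list the open sets U ∈ τ with x ∈ U, then check whether U ∩ (A ∖ {x}) ≠ ∅ for every such U.
  x = p55: opens ∋ x are {p55, p56}, {p55, p56, p57}; each meets A ∖ {p55}, so x IS a limit point.
  x = p56: open {p55, p56} ∋ x has {p55, p56} ∩ (A ∖ {p56}) = ∅, so x is NOT a limit point.
  x = p57: open {p57} ∋ x has {p57} ∩ (A ∖ {p57}) = ∅, so x is NOT a limit point.
Collecting: A' = {p55}.


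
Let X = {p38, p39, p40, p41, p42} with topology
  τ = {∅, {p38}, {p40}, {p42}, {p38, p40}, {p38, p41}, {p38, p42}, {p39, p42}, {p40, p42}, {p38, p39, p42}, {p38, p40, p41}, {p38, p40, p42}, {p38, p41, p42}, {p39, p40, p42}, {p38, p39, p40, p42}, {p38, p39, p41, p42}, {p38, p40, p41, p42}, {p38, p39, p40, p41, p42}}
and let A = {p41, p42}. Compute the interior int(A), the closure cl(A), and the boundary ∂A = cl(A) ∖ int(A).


int(A) = {p42}, cl(A) = {p39, p41, p42}, ∂A = {p39, p41}.

Closed sets in (X, τ) are complements of opens:
  closed(X, τ) = {∅, {p39}, {p40}, {p41}, {p38, p41}, {p39, p40}, {p39, p41}, {p39, p42}, {p40, p41}, {p38, p39, p41}, {p38, p40, p41}, {p39, p40, p41}, {p39, p40, p42}, {p39, p41, p42}, {p38, p39, p40, p41}, {p38, p39, p41, p42}, {p39, p40, p41, p42}, {p38, p39, p40, p41, p42}}.
int(A) = ⋃ {U ∈ τ : U ⊆ A}. Opens contained in A: ∅, {p42}.
Taking the union of these: int(A) = {p42}.
cl(A) = ⋂ {C closed : A ⊆ C}. Closed sets containing A: {p39, p41, p42}, {p38, p39, p41, p42}, {p39, p40, p41, p42}, {p38, p39, p40, p41, p42}.
Intersecting these: cl(A) = {p39, p41, p42}.
∂A = cl(A) ∖ int(A) = {p39, p41, p42} ∖ {p42} = {p39, p41}.


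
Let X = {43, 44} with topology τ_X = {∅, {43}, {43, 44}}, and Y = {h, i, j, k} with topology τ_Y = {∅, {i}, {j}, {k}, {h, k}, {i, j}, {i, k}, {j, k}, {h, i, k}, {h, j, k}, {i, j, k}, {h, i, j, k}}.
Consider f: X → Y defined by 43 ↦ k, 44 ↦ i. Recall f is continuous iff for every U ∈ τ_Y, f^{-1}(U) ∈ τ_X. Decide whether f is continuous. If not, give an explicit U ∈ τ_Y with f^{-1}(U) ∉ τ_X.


f is NOT continuous.

Compute f^{-1}(U) for each U ∈ τ_Y:
  U = ∅: f^{-1}(U) = ∅ ∈ τ_X ✓.
  U = {i}: f^{-1}(U) = {44} ∉ τ_X ✗.
  U = {j}: f^{-1}(U) = ∅ ∈ τ_X ✓.
  U = {k}: f^{-1}(U) = {43} ∈ τ_X ✓.
  U = {h, k}: f^{-1}(U) = {43} ∈ τ_X ✓.
  U = {i, j}: f^{-1}(U) = {44} ∉ τ_X ✗.
  U = {i, k}: f^{-1}(U) = {43, 44} ∈ τ_X ✓.
  U = {j, k}: f^{-1}(U) = {43} ∈ τ_X ✓.
  U = {h, i, k}: f^{-1}(U) = {43, 44} ∈ τ_X ✓.
  U = {h, j, k}: f^{-1}(U) = {43} ∈ τ_X ✓.
  U = {i, j, k}: f^{-1}(U) = {43, 44} ∈ τ_X ✓.
  U = {h, i, j, k}: f^{-1}(U) = {43, 44} ∈ τ_X ✓.
Found U = {i} with f^{-1}(U) = {44} not in τ_X. Therefore f is NOT continuous.


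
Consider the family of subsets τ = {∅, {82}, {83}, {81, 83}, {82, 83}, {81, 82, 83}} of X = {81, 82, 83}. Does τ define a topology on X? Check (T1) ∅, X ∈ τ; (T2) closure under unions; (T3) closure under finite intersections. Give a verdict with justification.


τ IS a topology on X.

Axiom (T1): ∅ ∈ τ? Yes; X ∈ τ? Yes.
Axiom (T2/T3): check pairwise unions and intersections of members of τ.
All pairwise intersections and unions checked — each lies in τ. Therefore τ satisfies (T1), (T2), (T3): it IS a topology on X.


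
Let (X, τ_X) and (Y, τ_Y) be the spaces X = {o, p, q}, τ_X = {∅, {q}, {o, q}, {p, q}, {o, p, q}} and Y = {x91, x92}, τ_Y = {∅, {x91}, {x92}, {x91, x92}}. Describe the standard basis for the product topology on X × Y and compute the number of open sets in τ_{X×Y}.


Basis B = {∅ × ∅, {q} × {x91}, {q} × {x92}, {o, q} × {x91}, {o, q} × {x92}, {p, q} × {x91}, {p, q} × {x92}, {q} × {x91, x92}, {o, p, q} × {x91}, {o, p, q} × {x92}, {o, q} × {x91, x92}, {p, q} × {x91, x92}, {o, p, q} × {x91, x92}}; |τ_{X×Y}| = 25.

Enumerate products U × V with U ∈ τ_X, V ∈ τ_Y (deduplicated):
  ∅ × ∅ = {} (∅)
  {q} × {x91} = {(q,x91)}
  {q} × {x92} = {(q,x92)}
  {o, q} × {x91} = {(o,x91), (q,x91)}
  {o, q} × {x92} = {(o,x92), (q,x92)}
  {p, q} × {x91} = {(p,x91), (q,x91)}
  {p, q} × {x92} = {(p,x92), (q,x92)}
  {q} × {x91, x92} = {(q,x91), (q,x92)}
  {o, p, q} × {x91} = {(o,x91), (p,x91), (q,x91)}
  {o, p, q} × {x92} = {(o,x92), (p,x92), (q,x92)}
  {o, q} × {x91, x92} = {(o,x91), (o,x92), (q,x91), (q,x92)}
  {p, q} × {x91, x92} = {(p,x91), (p,x92), (q,x91), (q,x92)}
  {o, p, q} × {x91, x92} = {(o,x91), (o,x92), (p,x91), (p,x92), (q,x91), (q,x92)}
These 13 distinct sets form the basis B.
Close under arbitrary unions to get τ_{X×Y}; counting gives |τ_{X×Y}| = 25.


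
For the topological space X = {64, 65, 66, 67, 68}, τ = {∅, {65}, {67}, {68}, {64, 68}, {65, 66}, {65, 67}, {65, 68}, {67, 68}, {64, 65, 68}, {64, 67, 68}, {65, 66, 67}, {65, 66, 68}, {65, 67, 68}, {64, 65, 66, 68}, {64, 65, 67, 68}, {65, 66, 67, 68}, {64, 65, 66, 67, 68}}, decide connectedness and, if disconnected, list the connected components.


(X, τ) is disconnected; components = [{67}, {64, 68}, {65, 66}].

Find clopen sets (U ∈ τ with X ∖ U ∈ τ):
  U = ∅, X ∖ U = {64, 65, 66, 67, 68} — both open, so U is clopen.
  U = {67}, X ∖ U = {64, 65, 66, 68} — both open, so U is clopen.
  U = {64, 68}, X ∖ U = {65, 66, 67} — both open, so U is clopen.
  U = {65, 66}, X ∖ U = {64, 67, 68} — both open, so U is clopen.
  U = {64, 67, 68}, X ∖ U = {65, 66} — both open, so U is clopen.
  U = {65, 66, 67}, X ∖ U = {64, 68} — both open, so U is clopen.
  U = {64, 65, 66, 68}, X ∖ U = {67} — both open, so U is clopen.
  U = {64, 65, 66, 67, 68}, X ∖ U = ∅ — both open, so U is clopen.
Nontrivial clopen(s) exist: e.g. {67}. So (X, τ) is disconnected.
Compute connected components by grouping points that agree on all clopens:
  component: {67}
  component: {64, 68}
  component: {65, 66}


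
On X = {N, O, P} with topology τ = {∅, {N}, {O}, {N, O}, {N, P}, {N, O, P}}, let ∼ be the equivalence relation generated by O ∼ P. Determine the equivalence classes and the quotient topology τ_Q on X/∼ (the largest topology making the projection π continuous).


X/∼ = {[N], [O=P]}; |τ_Q| = 3.

Equivalence classes: [N], [O=P].
Quotient map π: X → X/∼ sends N ↦ [N], O ↦ [O=P], P ↦ [O=P].
For each subset V ⊆ X/∼, compute π^{-1}(V) ⊆ X and check whether π^{-1}(V) ∈ τ. V is open in τ_Q iff π^{-1}(V) ∈ τ.
  V = {}: π^{-1}(V) = ∅ ∈ τ ✓.
  V = {[N]}: π^{-1}(V) = {N} ∈ τ ✓.
  V = {[O=P]}: π^{-1}(V) = {O, P} ∉ τ ✗.
  V = {[N], [O=P]}: π^{-1}(V) = {N, O, P} ∈ τ ✓.
Open sets in the quotient: τ_Q = {{}, {[N]}, {[N], [O=P]}} (3 elements).


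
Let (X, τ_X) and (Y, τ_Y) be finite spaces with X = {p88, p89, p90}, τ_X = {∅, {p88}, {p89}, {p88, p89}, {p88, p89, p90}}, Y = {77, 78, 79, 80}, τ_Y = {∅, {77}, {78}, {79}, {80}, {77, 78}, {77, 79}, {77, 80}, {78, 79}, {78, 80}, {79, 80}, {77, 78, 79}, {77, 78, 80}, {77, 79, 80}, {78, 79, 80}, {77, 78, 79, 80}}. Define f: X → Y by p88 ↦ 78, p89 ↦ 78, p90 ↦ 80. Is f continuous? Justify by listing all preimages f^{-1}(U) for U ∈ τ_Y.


f is NOT continuous.

Compute f^{-1}(U) for each U ∈ τ_Y:
  U = ∅: f^{-1}(U) = ∅ ∈ τ_X ✓.
  U = {77}: f^{-1}(U) = ∅ ∈ τ_X ✓.
  U = {78}: f^{-1}(U) = {p88, p89} ∈ τ_X ✓.
  U = {79}: f^{-1}(U) = ∅ ∈ τ_X ✓.
  U = {80}: f^{-1}(U) = {p90} ∉ τ_X ✗.
  U = {77, 78}: f^{-1}(U) = {p88, p89} ∈ τ_X ✓.
  U = {77, 79}: f^{-1}(U) = ∅ ∈ τ_X ✓.
  U = {77, 80}: f^{-1}(U) = {p90} ∉ τ_X ✗.
  U = {78, 79}: f^{-1}(U) = {p88, p89} ∈ τ_X ✓.
  U = {78, 80}: f^{-1}(U) = {p88, p89, p90} ∈ τ_X ✓.
  U = {79, 80}: f^{-1}(U) = {p90} ∉ τ_X ✗.
  U = {77, 78, 79}: f^{-1}(U) = {p88, p89} ∈ τ_X ✓.
  U = {77, 78, 80}: f^{-1}(U) = {p88, p89, p90} ∈ τ_X ✓.
  U = {77, 79, 80}: f^{-1}(U) = {p90} ∉ τ_X ✗.
  U = {78, 79, 80}: f^{-1}(U) = {p88, p89, p90} ∈ τ_X ✓.
  U = {77, 78, 79, 80}: f^{-1}(U) = {p88, p89, p90} ∈ τ_X ✓.
Found U = {80} with f^{-1}(U) = {p90} not in τ_X. Therefore f is NOT continuous.


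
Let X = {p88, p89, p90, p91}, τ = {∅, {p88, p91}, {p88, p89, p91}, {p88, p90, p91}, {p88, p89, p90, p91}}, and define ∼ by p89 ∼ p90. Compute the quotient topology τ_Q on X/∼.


X/∼ = {[p88], [p89=p90], [p91]}; |τ_Q| = 3.

Equivalence classes: [p88], [p89=p90], [p91].
Quotient map π: X → X/∼ sends p88 ↦ [p88], p89 ↦ [p89=p90], p90 ↦ [p89=p90], p91 ↦ [p91].
For each subset V ⊆ X/∼, compute π^{-1}(V) ⊆ X and check whether π^{-1}(V) ∈ τ. V is open in τ_Q iff π^{-1}(V) ∈ τ.
  V = {}: π^{-1}(V) = ∅ ∈ τ ✓.
  V = {[p88]}: π^{-1}(V) = {p88} ∉ τ ✗.
  V = {[p89=p90]}: π^{-1}(V) = {p89, p90} ∉ τ ✗.
  V = {[p88], [p89=p90]}: π^{-1}(V) = {p88, p89, p90} ∉ τ ✗.
  V = {[p91]}: π^{-1}(V) = {p91} ∉ τ ✗.
  V = {[p88], [p91]}: π^{-1}(V) = {p88, p91} ∈ τ ✓.
  V = {[p89=p90], [p91]}: π^{-1}(V) = {p89, p90, p91} ∉ τ ✗.
  V = {[p88], [p89=p90], [p91]}: π^{-1}(V) = {p88, p89, p90, p91} ∈ τ ✓.
Open sets in the quotient: τ_Q = {{}, {[p88], [p91]}, {[p88], [p89=p90], [p91]}} (3 elements).


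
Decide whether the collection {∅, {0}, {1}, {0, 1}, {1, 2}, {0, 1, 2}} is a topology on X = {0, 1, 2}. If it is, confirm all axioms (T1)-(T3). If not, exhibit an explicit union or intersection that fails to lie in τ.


τ IS a topology on X.

Axiom (T1): ∅ ∈ τ? Yes; X ∈ τ? Yes.
Axiom (T2/T3): check pairwise unions and intersections of members of τ.
All pairwise intersections and unions checked — each lies in τ. Therefore τ satisfies (T1), (T2), (T3): it IS a topology on X.


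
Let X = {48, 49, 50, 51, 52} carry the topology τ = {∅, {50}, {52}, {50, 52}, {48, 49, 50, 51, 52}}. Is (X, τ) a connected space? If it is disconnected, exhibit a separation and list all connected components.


(X, τ) is connected.

Find clopen sets (U ∈ τ with X ∖ U ∈ τ):
  U = ∅, X ∖ U = {48, 49, 50, 51, 52} — both open, so U is clopen.
  U = {48, 49, 50, 51, 52}, X ∖ U = ∅ — both open, so U is clopen.
Only trivial clopens (∅ and X) exist, so (X, τ) is connected.
Compute connected components by grouping points that agree on all clopens:
  component: {48, 49, 50, 51, 52}


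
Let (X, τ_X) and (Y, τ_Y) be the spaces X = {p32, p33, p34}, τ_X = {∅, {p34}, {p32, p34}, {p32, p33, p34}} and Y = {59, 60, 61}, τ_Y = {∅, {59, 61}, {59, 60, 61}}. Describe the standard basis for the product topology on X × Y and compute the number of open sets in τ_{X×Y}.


Basis B = {∅ × ∅, {p34} × {59, 61}, {p34} × {59, 60, 61}, {p32, p34} × {59, 61}, {p32, p34} × {59, 60, 61}, {p32, p33, p34} × {59, 61}, {p32, p33, p34} × {59, 60, 61}}; |τ_{X×Y}| = 10.

Enumerate products U × V with U ∈ τ_X, V ∈ τ_Y (deduplicated):
  ∅ × ∅ = {} (∅)
  {p34} × {59, 61} = {(p34,59), (p34,61)}
  {p34} × {59, 60, 61} = {(p34,59), (p34,60), (p34,61)}
  {p32, p34} × {59, 61} = {(p32,59), (p32,61), (p34,59), (p34,61)}
  {p32, p34} × {59, 60, 61} = {(p32,59), (p32,60), (p32,61), (p34,59), (p34,60), (p34,61)}
  {p32, p33, p34} × {59, 61} = {(p32,59), (p32,61), (p33,59), (p33,61), (p34,59), (p34,61)}
  {p32, p33, p34} × {59, 60, 61} = {(p32,59), (p32,60), (p32,61), (p33,59), (p33,60), (p33,61), (p34,59), (p34,60), (p34,61)}
These 7 distinct sets form the basis B.
Close under arbitrary unions to get τ_{X×Y}; counting gives |τ_{X×Y}| = 10.


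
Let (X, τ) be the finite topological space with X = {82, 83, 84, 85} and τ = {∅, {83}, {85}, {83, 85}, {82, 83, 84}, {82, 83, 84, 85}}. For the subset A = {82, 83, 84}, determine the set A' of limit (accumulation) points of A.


A' = {82, 84}

For each x ∈ X, list the open sets U ∈ τ with x ∈ U, then check whether U ∩ (A ∖ {x}) ≠ ∅ for every such U.
  x = 82: opens ∋ x are {82, 83, 84}, {82, 83, 84, 85}; each meets A ∖ {82}, so x IS a limit point.
  x = 83: open {83} ∋ x has {83} ∩ (A ∖ {83}) = ∅, so x is NOT a limit point.
  x = 84: opens ∋ x are {82, 83, 84}, {82, 83, 84, 85}; each meets A ∖ {84}, so x IS a limit point.
  x = 85: open {85} ∋ x has {85} ∩ (A ∖ {85}) = ∅, so x is NOT a limit point.
Collecting: A' = {82, 84}.


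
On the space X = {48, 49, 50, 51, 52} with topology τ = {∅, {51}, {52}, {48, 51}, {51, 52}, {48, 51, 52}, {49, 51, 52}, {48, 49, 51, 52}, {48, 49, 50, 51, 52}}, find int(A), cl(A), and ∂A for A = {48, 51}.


int(A) = {48, 51}, cl(A) = {48, 49, 50, 51}, ∂A = {49, 50}.

Closed sets in (X, τ) are complements of opens:
  closed(X, τ) = {∅, {50}, {48, 50}, {49, 50}, {48, 49, 50}, {49, 50, 52}, {48, 49, 50, 51}, {48, 49, 50, 52}, {48, 49, 50, 51, 52}}.
int(A) = ⋃ {U ∈ τ : U ⊆ A}. Opens contained in A: ∅, {51}, {48, 51}.
Taking the union of these: int(A) = {48, 51}.
cl(A) = ⋂ {C closed : A ⊆ C}. Closed sets containing A: {48, 49, 50, 51}, {48, 49, 50, 51, 52}.
Intersecting these: cl(A) = {48, 49, 50, 51}.
∂A = cl(A) ∖ int(A) = {48, 49, 50, 51} ∖ {48, 51} = {49, 50}.


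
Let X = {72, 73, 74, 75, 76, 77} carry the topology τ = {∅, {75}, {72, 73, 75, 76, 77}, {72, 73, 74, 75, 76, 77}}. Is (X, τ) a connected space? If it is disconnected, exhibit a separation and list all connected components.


(X, τ) is connected.

Find clopen sets (U ∈ τ with X ∖ U ∈ τ):
  U = ∅, X ∖ U = {72, 73, 74, 75, 76, 77} — both open, so U is clopen.
  U = {72, 73, 74, 75, 76, 77}, X ∖ U = ∅ — both open, so U is clopen.
Only trivial clopens (∅ and X) exist, so (X, τ) is connected.
Compute connected components by grouping points that agree on all clopens:
  component: {72, 73, 74, 75, 76, 77}


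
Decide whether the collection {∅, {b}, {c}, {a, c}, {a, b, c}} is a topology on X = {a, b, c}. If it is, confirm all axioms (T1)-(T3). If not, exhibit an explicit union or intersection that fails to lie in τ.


τ is NOT a topology on X.

Axiom (T1): ∅ ∈ τ? Yes; X ∈ τ? Yes.
Axiom (T2/T3): check pairwise unions and intersections of members of τ.
Counterexample for (T2): {b} ∪ {c} = {b, c} ∉ τ. Therefore τ is NOT a topology.


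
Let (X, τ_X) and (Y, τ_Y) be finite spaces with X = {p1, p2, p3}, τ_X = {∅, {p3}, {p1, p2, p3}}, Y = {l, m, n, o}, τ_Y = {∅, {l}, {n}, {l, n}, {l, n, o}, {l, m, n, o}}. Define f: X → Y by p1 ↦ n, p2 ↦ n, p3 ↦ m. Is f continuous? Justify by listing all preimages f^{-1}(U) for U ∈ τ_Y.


f is NOT continuous.

Compute f^{-1}(U) for each U ∈ τ_Y:
  U = ∅: f^{-1}(U) = ∅ ∈ τ_X ✓.
  U = {l}: f^{-1}(U) = ∅ ∈ τ_X ✓.
  U = {n}: f^{-1}(U) = {p1, p2} ∉ τ_X ✗.
  U = {l, n}: f^{-1}(U) = {p1, p2} ∉ τ_X ✗.
  U = {l, n, o}: f^{-1}(U) = {p1, p2} ∉ τ_X ✗.
  U = {l, m, n, o}: f^{-1}(U) = {p1, p2, p3} ∈ τ_X ✓.
Found U = {n} with f^{-1}(U) = {p1, p2} not in τ_X. Therefore f is NOT continuous.


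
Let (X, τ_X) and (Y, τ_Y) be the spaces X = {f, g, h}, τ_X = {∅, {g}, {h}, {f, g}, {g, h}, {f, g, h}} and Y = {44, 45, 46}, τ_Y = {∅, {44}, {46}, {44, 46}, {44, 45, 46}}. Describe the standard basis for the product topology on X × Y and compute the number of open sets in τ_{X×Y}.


Basis B = {∅ × ∅, {g} × {44}, {g} × {46}, {h} × {44}, {h} × {46}, {f, g} × {44}, {f, g} × {46}, {g} × {44, 46}, {g, h} × {44}, {g, h} × {46}, {h} × {44, 46}, {f, g, h} × {44}, {f, g, h} × {46}, {g} × {44, 45, 46}, {h} × {44, 45, 46}, {f, g} × {44, 46}, {g, h} × {44, 46}, {f, g} × {44, 45, 46}, {f, g, h} × {44, 46}, {g, h} × {44, 45, 46}, {f, g, h} × {44, 45, 46}}; |τ_{X×Y}| = 70.

Enumerate products U × V with U ∈ τ_X, V ∈ τ_Y (deduplicated):
  ∅ × ∅ = {} (∅)
  {g} × {44} = {(g,44)}
  {g} × {46} = {(g,46)}
  {h} × {44} = {(h,44)}
  {h} × {46} = {(h,46)}
  {f, g} × {44} = {(f,44), (g,44)}
  {f, g} × {46} = {(f,46), (g,46)}
  {g} × {44, 46} = {(g,44), (g,46)}
  {g, h} × {44} = {(g,44), (h,44)}
  {g, h} × {46} = {(g,46), (h,46)}
  {h} × {44, 46} = {(h,44), (h,46)}
  {f, g, h} × {44} = {(f,44), (g,44), (h,44)}
  {f, g, h} × {46} = {(f,46), (g,46), (h,46)}
  {g} × {44, 45, 46} = {(g,44), (g,45), (g,46)}
  {h} × {44, 45, 46} = {(h,44), (h,45), (h,46)}
  {f, g} × {44, 46} = {(f,44), (f,46), (g,44), (g,46)}
  {g, h} × {44, 46} = {(g,44), (g,46), (h,44), (h,46)}
  {f, g} × {44, 45, 46} = {(f,44), (f,45), (f,46), (g,44), (g,45), (g,46)}
  {f, g, h} × {44, 46} = {(f,44), (f,46), (g,44), (g,46), (h,44), (h,46)}
  {g, h} × {44, 45, 46} = {(g,44), (g,45), (g,46), (h,44), (h,45), (h,46)}
  {f, g, h} × {44, 45, 46} = {(f,44), (f,45), (f,46), (g,44), (g,45), (g,46), (h,44), (h,45), (h,46)}
These 21 distinct sets form the basis B.
Close under arbitrary unions to get τ_{X×Y}; counting gives |τ_{X×Y}| = 70.


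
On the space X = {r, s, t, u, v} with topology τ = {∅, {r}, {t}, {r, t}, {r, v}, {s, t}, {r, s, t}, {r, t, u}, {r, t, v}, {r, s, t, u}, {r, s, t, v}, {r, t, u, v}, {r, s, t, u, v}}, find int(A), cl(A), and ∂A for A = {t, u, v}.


int(A) = {t}, cl(A) = {s, t, u, v}, ∂A = {s, u, v}.

Closed sets in (X, τ) are complements of opens:
  closed(X, τ) = {∅, {s}, {u}, {v}, {s, u}, {s, v}, {u, v}, {r, u, v}, {s, t, u}, {s, u, v}, {r, s, u, v}, {s, t, u, v}, {r, s, t, u, v}}.
int(A) = ⋃ {U ∈ τ : U ⊆ A}. Opens contained in A: ∅, {t}.
Taking the union of these: int(A) = {t}.
cl(A) = ⋂ {C closed : A ⊆ C}. Closed sets containing A: {s, t, u, v}, {r, s, t, u, v}.
Intersecting these: cl(A) = {s, t, u, v}.
∂A = cl(A) ∖ int(A) = {s, t, u, v} ∖ {t} = {s, u, v}.


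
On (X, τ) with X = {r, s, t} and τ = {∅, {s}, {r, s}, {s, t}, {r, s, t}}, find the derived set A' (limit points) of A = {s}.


A' = {r, t}

For each x ∈ X, list the open sets U ∈ τ with x ∈ U, then check whether U ∩ (A ∖ {x}) ≠ ∅ for every such U.
  x = r: opens ∋ x are {r, s}, {r, s, t}; each meets A ∖ {r}, so x IS a limit point.
  x = s: open {s} ∋ x has {s} ∩ (A ∖ {s}) = ∅, so x is NOT a limit point.
  x = t: opens ∋ x are {s, t}, {r, s, t}; each meets A ∖ {t}, so x IS a limit point.
Collecting: A' = {r, t}.


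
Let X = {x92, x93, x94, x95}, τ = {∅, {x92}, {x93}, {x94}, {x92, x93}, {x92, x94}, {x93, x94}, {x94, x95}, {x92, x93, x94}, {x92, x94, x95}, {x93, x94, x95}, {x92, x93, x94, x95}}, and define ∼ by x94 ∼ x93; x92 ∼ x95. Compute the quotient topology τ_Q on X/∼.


X/∼ = {[x92=x95], [x93=x94]}; |τ_Q| = 3.

Equivalence classes: [x92=x95], [x93=x94].
Quotient map π: X → X/∼ sends x92 ↦ [x92=x95], x93 ↦ [x93=x94], x94 ↦ [x93=x94], x95 ↦ [x92=x95].
For each subset V ⊆ X/∼, compute π^{-1}(V) ⊆ X and check whether π^{-1}(V) ∈ τ. V is open in τ_Q iff π^{-1}(V) ∈ τ.
  V = {}: π^{-1}(V) = ∅ ∈ τ ✓.
  V = {[x92=x95]}: π^{-1}(V) = {x92, x95} ∉ τ ✗.
  V = {[x93=x94]}: π^{-1}(V) = {x93, x94} ∈ τ ✓.
  V = {[x92=x95], [x93=x94]}: π^{-1}(V) = {x92, x93, x94, x95} ∈ τ ✓.
Open sets in the quotient: τ_Q = {{}, {[x93=x94]}, {[x92=x95], [x93=x94]}} (3 elements).


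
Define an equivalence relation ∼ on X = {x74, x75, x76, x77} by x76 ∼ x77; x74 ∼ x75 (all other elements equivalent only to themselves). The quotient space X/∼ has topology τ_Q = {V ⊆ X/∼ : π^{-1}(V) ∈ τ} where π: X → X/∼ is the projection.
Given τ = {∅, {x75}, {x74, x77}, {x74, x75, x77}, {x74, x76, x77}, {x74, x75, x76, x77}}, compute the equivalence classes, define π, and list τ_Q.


X/∼ = {[x74=x75], [x76=x77]}; |τ_Q| = 2.

Equivalence classes: [x74=x75], [x76=x77].
Quotient map π: X → X/∼ sends x74 ↦ [x74=x75], x75 ↦ [x74=x75], x76 ↦ [x76=x77], x77 ↦ [x76=x77].
For each subset V ⊆ X/∼, compute π^{-1}(V) ⊆ X and check whether π^{-1}(V) ∈ τ. V is open in τ_Q iff π^{-1}(V) ∈ τ.
  V = {}: π^{-1}(V) = ∅ ∈ τ ✓.
  V = {[x74=x75]}: π^{-1}(V) = {x74, x75} ∉ τ ✗.
  V = {[x76=x77]}: π^{-1}(V) = {x76, x77} ∉ τ ✗.
  V = {[x74=x75], [x76=x77]}: π^{-1}(V) = {x74, x75, x76, x77} ∈ τ ✓.
Open sets in the quotient: τ_Q = {{}, {[x74=x75], [x76=x77]}} (2 elements).
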